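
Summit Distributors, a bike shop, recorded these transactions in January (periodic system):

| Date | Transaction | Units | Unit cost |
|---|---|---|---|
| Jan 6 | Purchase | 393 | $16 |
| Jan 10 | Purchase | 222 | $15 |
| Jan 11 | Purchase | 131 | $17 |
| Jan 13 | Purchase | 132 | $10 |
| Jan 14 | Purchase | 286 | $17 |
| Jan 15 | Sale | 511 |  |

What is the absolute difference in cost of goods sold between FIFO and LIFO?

$295

FIFO COGS: 393 @ $16 + 118 @ $15 = $8,058
LIFO COGS: 286 @ $17 + 132 @ $10 + 93 @ $17 = $7,763
Difference = |$8,058 − $7,763| = $295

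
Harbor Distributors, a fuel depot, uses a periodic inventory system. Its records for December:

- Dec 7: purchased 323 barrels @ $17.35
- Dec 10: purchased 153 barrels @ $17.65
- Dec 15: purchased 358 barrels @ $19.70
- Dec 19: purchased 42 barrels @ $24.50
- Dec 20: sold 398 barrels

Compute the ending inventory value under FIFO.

Dec 20, 398 sold [FIFO — oldest first]: 323 @ $17.35 + 75 @ $17.65 = $6,927.80
Ending inventory: 78 @ $17.65 + 358 @ $19.70 + 42 @ $24.50 = $9,458.30
Check: goods available $16,386.10 = COGS $6,927.80 + ending $9,458.30

Ending inventory = $9,458.30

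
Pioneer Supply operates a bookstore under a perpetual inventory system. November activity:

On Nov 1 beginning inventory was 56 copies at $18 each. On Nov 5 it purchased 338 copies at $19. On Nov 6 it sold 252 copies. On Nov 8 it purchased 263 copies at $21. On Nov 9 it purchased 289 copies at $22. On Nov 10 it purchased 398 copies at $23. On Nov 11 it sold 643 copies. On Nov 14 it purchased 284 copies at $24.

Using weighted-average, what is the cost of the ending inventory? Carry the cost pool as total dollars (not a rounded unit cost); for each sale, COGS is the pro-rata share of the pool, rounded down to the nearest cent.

After Nov 1: 56 on hand, pool $1,008.00 (≈ $18.0000 each)
After Nov 5: 394 on hand, pool $7,430.00 (≈ $18.8579 each)
Nov 6, sell 252: 252/394 × $7,430.00 → $4,752.18
After Nov 8: 405 on hand, pool $8,200.82 (≈ $20.2489 each)
After Nov 9: 694 on hand, pool $14,558.82 (≈ $20.9781 each)
After Nov 10: 1092 on hand, pool $23,712.82 (≈ $21.7150 each)
Nov 11, sell 643: 643/1092 × $23,712.82 → $13,962.76
After Nov 14: 733 on hand, pool $16,566.06 (≈ $22.6004 each)
Total COGS = $4,752.18 + $13,962.76 = $18,714.94
Ending inventory (cost pool remaining) = $16,566.06

Ending inventory = $16,566.06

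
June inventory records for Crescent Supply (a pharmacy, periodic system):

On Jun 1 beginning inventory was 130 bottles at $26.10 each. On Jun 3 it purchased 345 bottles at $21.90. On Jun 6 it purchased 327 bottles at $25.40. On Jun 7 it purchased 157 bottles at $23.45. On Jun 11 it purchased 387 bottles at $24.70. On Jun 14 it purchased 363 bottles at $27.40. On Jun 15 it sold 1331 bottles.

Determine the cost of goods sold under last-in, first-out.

COGS = $33,616.85

Jun 15, 1331 sold [LIFO — newest first]: 363 @ $27.40 + 387 @ $24.70 + 157 @ $23.45 + 327 @ $25.40 + 97 @ $21.90 = $33,616.85
Ending inventory: 130 @ $26.10 + 248 @ $21.90 = $8,824.20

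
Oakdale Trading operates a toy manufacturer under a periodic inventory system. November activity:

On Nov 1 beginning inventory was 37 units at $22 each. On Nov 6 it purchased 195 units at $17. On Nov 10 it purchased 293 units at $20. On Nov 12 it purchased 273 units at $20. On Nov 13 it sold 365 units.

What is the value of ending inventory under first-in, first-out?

Ending inventory = $8,660

Nov 13, 365 sold [FIFO — oldest first]: 37 @ $22 + 195 @ $17 + 133 @ $20 = $6,789
Ending inventory: 160 @ $20 + 273 @ $20 = $8,660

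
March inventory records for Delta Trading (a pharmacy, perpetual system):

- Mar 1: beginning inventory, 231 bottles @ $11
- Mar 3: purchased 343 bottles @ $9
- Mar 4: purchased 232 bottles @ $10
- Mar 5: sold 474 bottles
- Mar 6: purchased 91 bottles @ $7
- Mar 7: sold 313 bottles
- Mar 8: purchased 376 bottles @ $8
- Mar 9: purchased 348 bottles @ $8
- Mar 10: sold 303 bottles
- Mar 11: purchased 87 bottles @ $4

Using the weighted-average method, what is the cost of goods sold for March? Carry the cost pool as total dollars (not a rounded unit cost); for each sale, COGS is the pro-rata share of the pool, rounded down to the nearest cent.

COGS = $10,041.76

After Mar 1: 231 on hand, pool $2,541.00 (≈ $11.0000 each)
After Mar 3: 574 on hand, pool $5,628.00 (≈ $9.8049 each)
After Mar 4: 806 on hand, pool $7,948.00 (≈ $9.8610 each)
Mar 5, sell 474: 474/806 × $7,948.00 → $4,674.13
After Mar 6: 423 on hand, pool $3,910.87 (≈ $9.2456 each)
Mar 7, sell 313: 313/423 × $3,910.87 → $2,893.85
After Mar 8: 486 on hand, pool $4,025.02 (≈ $8.2819 each)
After Mar 9: 834 on hand, pool $6,809.02 (≈ $8.1643 each)
Mar 10, sell 303: 303/834 × $6,809.02 → $2,473.78
After Mar 11: 618 on hand, pool $4,683.24 (≈ $7.5781 each)
Total COGS = $4,674.13 + $2,893.85 + $2,473.78 = $10,041.76
Ending inventory (cost pool remaining) = $4,683.24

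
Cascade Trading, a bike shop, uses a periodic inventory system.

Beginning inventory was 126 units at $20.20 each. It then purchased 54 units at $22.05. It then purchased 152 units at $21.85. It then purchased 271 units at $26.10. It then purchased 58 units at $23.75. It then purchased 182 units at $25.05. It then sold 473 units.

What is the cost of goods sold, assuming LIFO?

COGS = $12,017.90

Sale 1 (473) [LIFO — newest first]: 182 @ $25.05 + 58 @ $23.75 + 233 @ $26.10 = $12,017.90
Ending inventory: 126 @ $20.20 + 54 @ $22.05 + 152 @ $21.85 + 38 @ $26.10 = $8,048.90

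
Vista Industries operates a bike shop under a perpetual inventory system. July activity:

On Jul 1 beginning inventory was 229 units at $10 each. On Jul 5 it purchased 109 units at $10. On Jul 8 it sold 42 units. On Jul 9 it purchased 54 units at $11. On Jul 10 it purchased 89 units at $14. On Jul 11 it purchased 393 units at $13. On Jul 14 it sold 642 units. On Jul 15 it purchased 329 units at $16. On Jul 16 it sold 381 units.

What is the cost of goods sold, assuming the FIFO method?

COGS = $13,385

Jul 8, 42 sold [FIFO — oldest first]: 42 @ $10 = $420
Jul 14, 642 sold [FIFO — oldest first]: 187 @ $10 + 109 @ $10 + 54 @ $11 + 89 @ $14 + 203 @ $13 = $7,439
Jul 16, 381 sold [FIFO — oldest first]: 190 @ $13 + 191 @ $16 = $5,526
Total COGS = $420 + $7,439 + $5,526 = $13,385
Ending inventory: 138 @ $16 = $2,208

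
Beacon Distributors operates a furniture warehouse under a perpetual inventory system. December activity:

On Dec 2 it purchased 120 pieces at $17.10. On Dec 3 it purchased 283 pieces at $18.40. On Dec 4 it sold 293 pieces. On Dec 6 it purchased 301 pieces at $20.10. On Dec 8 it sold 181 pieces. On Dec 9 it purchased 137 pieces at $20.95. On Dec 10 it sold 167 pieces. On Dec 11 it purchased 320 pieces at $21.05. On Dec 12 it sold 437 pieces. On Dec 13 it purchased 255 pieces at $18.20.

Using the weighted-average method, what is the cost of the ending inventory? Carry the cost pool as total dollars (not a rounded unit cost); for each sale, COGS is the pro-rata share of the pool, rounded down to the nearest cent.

After Dec 2: 120 on hand, pool $2,052.00 (≈ $17.1000 each)
After Dec 3: 403 on hand, pool $7,259.20 (≈ $18.0129 each)
Dec 4, sell 293: 293/403 × $7,259.20 → $5,277.78
After Dec 6: 411 on hand, pool $8,031.52 (≈ $19.5414 each)
Dec 8, sell 181: 181/411 × $8,031.52 → $3,536.99
After Dec 9: 367 on hand, pool $7,364.68 (≈ $20.0672 each)
Dec 10, sell 167: 167/367 × $7,364.68 → $3,351.23
After Dec 11: 520 on hand, pool $10,749.45 (≈ $20.6720 each)
Dec 12, sell 437: 437/520 × $10,749.45 → $9,033.67
After Dec 13: 338 on hand, pool $6,356.78 (≈ $18.8070 each)
Total COGS = $5,277.78 + $3,536.99 + $3,351.23 + $9,033.67 = $21,199.67
Ending inventory (cost pool remaining) = $6,356.78
Check: goods available $27,556.45 = COGS $21,199.67 + ending $6,356.78

Ending inventory = $6,356.78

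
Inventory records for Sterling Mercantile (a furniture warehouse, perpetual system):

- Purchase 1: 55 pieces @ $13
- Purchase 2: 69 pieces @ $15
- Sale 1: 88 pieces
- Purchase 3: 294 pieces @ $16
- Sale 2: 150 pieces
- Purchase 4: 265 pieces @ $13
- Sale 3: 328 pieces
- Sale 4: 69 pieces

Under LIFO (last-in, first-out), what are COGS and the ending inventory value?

COGS = $9,239; ending inventory = $660

Sale 1 (88) [LIFO — newest first]: 69 @ $15 + 19 @ $13 = $1,282
Sale 2 (150) [LIFO — newest first]: 150 @ $16 = $2,400
Sale 3 (328) [LIFO — newest first]: 265 @ $13 + 63 @ $16 = $4,453
Sale 4 (69) [LIFO — newest first]: 69 @ $16 = $1,104
Total COGS = $1,282 + $2,400 + $4,453 + $1,104 = $9,239
Ending inventory: 36 @ $13 + 12 @ $16 = $660
Check: goods available $9,899 = COGS $9,239 + ending $660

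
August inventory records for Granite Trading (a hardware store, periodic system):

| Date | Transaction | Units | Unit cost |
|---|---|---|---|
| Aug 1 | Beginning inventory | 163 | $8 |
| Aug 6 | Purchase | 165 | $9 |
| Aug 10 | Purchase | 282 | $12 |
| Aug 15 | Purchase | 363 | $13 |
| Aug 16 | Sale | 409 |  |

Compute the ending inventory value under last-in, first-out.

Aug 16, 409 sold [LIFO — newest first]: 363 @ $13 + 46 @ $12 = $5,271
Ending inventory: 163 @ $8 + 165 @ $9 + 236 @ $12 = $5,621

Ending inventory = $5,621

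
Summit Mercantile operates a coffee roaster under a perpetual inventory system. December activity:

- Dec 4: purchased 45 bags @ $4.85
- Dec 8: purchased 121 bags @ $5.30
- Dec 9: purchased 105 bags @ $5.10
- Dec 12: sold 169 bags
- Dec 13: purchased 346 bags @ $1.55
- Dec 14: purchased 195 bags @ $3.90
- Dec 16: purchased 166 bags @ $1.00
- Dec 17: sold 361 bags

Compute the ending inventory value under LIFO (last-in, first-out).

Ending inventory = $1,056.65

Dec 12, 169 sold [LIFO — newest first]: 105 @ $5.10 + 64 @ $5.30 = $874.70
Dec 17, 361 sold [LIFO — newest first]: 166 @ $1.00 + 195 @ $3.90 = $926.50
Total COGS = $874.70 + $926.50 = $1,801.20
Ending inventory: 45 @ $4.85 + 57 @ $5.30 + 346 @ $1.55 = $1,056.65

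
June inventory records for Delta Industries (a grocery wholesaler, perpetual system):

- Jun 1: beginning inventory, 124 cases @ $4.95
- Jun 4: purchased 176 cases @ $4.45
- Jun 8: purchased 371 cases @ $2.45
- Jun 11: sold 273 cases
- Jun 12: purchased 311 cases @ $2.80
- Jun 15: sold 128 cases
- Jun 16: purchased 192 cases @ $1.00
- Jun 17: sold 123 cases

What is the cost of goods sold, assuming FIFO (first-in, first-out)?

COGS = $1,945.80

Jun 11, 273 sold [FIFO — oldest first]: 124 @ $4.95 + 149 @ $4.45 = $1,276.85
Jun 15, 128 sold [FIFO — oldest first]: 27 @ $4.45 + 101 @ $2.45 = $367.60
Jun 17, 123 sold [FIFO — oldest first]: 123 @ $2.45 = $301.35
Total COGS = $1,276.85 + $367.60 + $301.35 = $1,945.80
Ending inventory: 147 @ $2.45 + 311 @ $2.80 + 192 @ $1.00 = $1,422.95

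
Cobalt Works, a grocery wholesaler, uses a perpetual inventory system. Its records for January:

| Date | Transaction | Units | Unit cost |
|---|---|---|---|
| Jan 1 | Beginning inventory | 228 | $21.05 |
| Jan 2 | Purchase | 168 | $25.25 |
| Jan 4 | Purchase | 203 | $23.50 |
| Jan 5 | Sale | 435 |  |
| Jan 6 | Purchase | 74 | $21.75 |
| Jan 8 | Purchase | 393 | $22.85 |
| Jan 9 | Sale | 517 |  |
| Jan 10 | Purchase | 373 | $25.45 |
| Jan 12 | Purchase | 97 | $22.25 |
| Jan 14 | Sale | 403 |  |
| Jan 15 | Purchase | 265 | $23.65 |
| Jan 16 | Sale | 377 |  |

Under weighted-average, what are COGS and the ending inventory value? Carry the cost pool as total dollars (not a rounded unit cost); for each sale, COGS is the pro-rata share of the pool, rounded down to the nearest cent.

COGS = $40,667.05; ending inventory = $1,652.75

After Jan 1: 228 on hand, pool $4,799.40 (≈ $21.0500 each)
After Jan 2: 396 on hand, pool $9,041.40 (≈ $22.8318 each)
After Jan 4: 599 on hand, pool $13,811.90 (≈ $23.0583 each)
Jan 5, sell 435: 435/599 × $13,811.90 → $10,030.34
After Jan 6: 238 on hand, pool $5,391.06 (≈ $22.6515 each)
After Jan 8: 631 on hand, pool $14,371.11 (≈ $22.7751 each)
Jan 9, sell 517: 517/631 × $14,371.11 → $11,774.74
After Jan 10: 487 on hand, pool $12,089.22 (≈ $24.8239 each)
After Jan 12: 584 on hand, pool $14,247.47 (≈ $24.3964 each)
Jan 14, sell 403: 403/584 × $14,247.47 → $9,831.73
After Jan 15: 446 on hand, pool $10,682.99 (≈ $23.9529 each)
Jan 16, sell 377: 377/446 × $10,682.99 → $9,030.24
Total COGS = $10,030.34 + $11,774.74 + $9,831.73 + $9,030.24 = $40,667.05
Ending inventory (cost pool remaining) = $1,652.75
Check: goods available $42,319.80 = COGS $40,667.05 + ending $1,652.75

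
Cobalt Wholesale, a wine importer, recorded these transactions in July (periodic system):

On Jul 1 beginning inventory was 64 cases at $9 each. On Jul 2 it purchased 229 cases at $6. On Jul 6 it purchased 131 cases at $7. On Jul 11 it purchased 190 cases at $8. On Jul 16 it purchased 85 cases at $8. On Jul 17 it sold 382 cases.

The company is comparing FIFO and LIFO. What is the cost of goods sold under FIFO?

COGS = $2,573

FIFO COGS: 64 @ $9 + 229 @ $6 + 89 @ $7 = $2,573
LIFO COGS: 85 @ $8 + 190 @ $8 + 107 @ $7 = $2,949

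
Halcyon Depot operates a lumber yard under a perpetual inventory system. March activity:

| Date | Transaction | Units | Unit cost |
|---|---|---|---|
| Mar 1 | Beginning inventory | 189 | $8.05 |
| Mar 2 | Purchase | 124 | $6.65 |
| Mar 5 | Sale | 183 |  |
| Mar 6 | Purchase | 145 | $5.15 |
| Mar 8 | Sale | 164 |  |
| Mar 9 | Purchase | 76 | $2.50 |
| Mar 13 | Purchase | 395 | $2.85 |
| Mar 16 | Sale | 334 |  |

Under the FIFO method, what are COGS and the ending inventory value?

COGS = $3,701.75; ending inventory = $706.80

Mar 5, 183 sold [FIFO — oldest first]: 183 @ $8.05 = $1,473.15
Mar 8, 164 sold [FIFO — oldest first]: 6 @ $8.05 + 124 @ $6.65 + 34 @ $5.15 = $1,048.00
Mar 16, 334 sold [FIFO — oldest first]: 111 @ $5.15 + 76 @ $2.50 + 147 @ $2.85 = $1,180.60
Total COGS = $1,473.15 + $1,048.00 + $1,180.60 = $3,701.75
Ending inventory: 248 @ $2.85 = $706.80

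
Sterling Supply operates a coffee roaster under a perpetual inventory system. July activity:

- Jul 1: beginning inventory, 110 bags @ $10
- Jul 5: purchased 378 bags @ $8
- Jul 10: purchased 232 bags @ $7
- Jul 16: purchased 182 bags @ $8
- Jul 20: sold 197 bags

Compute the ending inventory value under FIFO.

Ending inventory = $5,408

Jul 20, 197 sold [FIFO — oldest first]: 110 @ $10 + 87 @ $8 = $1,796
Ending inventory: 291 @ $8 + 232 @ $7 + 182 @ $8 = $5,408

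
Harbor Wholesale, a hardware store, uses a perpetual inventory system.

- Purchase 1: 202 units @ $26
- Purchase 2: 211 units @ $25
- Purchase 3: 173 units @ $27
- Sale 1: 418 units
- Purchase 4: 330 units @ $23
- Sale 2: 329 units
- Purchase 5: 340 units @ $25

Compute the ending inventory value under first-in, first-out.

Sale 1 (418) [FIFO — oldest first]: 202 @ $26 + 211 @ $25 + 5 @ $27 = $10,662
Sale 2 (329) [FIFO — oldest first]: 168 @ $27 + 161 @ $23 = $8,239
Total COGS = $10,662 + $8,239 = $18,901
Ending inventory: 169 @ $23 + 340 @ $25 = $12,387

Ending inventory = $12,387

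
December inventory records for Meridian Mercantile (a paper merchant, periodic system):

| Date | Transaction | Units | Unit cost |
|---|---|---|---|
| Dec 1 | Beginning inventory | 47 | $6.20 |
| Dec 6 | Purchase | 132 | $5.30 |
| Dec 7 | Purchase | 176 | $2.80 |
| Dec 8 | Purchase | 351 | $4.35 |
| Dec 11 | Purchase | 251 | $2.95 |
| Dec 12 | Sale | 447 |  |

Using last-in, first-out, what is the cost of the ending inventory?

Dec 12, 447 sold [LIFO — newest first]: 251 @ $2.95 + 196 @ $4.35 = $1,593.05
Ending inventory: 47 @ $6.20 + 132 @ $5.30 + 176 @ $2.80 + 155 @ $4.35 = $2,158.05
Check: goods available $3,751.10 = COGS $1,593.05 + ending $2,158.05

Ending inventory = $2,158.05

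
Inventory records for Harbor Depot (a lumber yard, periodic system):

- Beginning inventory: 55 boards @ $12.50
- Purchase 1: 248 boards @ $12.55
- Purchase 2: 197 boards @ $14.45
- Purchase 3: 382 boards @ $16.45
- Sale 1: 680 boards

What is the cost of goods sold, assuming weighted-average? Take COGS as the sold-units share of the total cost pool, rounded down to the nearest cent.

COGS = $9,969.05

Sale 1, sell 680: 680/882 × $12,930.45 → $9,969.05
Ending inventory (cost pool remaining) = $2,961.40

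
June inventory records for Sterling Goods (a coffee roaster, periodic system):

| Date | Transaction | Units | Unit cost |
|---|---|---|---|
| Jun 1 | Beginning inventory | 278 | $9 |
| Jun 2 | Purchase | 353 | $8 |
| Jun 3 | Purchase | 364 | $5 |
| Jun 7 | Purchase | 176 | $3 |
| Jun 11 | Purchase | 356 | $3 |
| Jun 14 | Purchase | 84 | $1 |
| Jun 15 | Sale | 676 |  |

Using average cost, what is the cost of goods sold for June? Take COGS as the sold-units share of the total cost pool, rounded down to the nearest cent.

Jun 15, sell 676: 676/1611 × $8,826.00 → $3,703.52
Ending inventory (cost pool remaining) = $5,122.48
Check: goods available $8,826.00 = COGS $3,703.52 + ending $5,122.48

COGS = $3,703.52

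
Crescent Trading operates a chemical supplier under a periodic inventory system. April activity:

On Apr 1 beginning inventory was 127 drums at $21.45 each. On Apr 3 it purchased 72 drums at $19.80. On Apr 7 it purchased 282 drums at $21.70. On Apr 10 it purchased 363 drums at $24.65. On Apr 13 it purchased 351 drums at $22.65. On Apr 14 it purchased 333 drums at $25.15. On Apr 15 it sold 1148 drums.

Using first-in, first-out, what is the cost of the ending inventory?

Apr 15, 1148 sold [FIFO — oldest first]: 127 @ $21.45 + 72 @ $19.80 + 282 @ $21.70 + 363 @ $24.65 + 304 @ $22.65 = $26,102.70
Ending inventory: 47 @ $22.65 + 333 @ $25.15 = $9,439.50
Check: goods available $35,542.20 = COGS $26,102.70 + ending $9,439.50

Ending inventory = $9,439.50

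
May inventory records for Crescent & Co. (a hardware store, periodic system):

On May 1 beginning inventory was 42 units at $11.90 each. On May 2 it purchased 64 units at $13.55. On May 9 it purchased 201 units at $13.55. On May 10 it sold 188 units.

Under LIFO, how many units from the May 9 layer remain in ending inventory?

13

May 10, 188 sold [LIFO — newest first]: 188 @ $13.55 = $2,547.40
Ending inventory: 42 @ $11.90 + 64 @ $13.55 + 13 @ $13.55 = $1,543.15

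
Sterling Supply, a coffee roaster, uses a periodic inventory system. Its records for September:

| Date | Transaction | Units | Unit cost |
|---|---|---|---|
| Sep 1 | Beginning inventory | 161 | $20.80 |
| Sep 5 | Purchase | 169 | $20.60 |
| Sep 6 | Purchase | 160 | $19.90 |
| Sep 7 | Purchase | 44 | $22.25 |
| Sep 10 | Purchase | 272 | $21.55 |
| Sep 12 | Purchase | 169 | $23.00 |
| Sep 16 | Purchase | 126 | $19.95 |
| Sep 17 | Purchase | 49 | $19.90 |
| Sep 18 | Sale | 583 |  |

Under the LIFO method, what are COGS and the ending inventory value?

COGS = $12,526.25; ending inventory = $11,704.35

Sep 18, 583 sold [LIFO — newest first]: 49 @ $19.90 + 126 @ $19.95 + 169 @ $23.00 + 239 @ $21.55 = $12,526.25
Ending inventory: 161 @ $20.80 + 169 @ $20.60 + 160 @ $19.90 + 44 @ $22.25 + 33 @ $21.55 = $11,704.35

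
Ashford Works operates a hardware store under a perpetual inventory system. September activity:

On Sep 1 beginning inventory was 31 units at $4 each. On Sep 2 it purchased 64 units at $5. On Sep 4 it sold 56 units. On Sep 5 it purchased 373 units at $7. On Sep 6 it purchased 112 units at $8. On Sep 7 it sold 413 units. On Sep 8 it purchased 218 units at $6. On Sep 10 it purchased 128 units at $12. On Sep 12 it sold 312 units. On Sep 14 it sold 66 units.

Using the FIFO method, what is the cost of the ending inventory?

Ending inventory = $948

Sep 4, 56 sold [FIFO — oldest first]: 31 @ $4 + 25 @ $5 = $249
Sep 7, 413 sold [FIFO — oldest first]: 39 @ $5 + 373 @ $7 + 1 @ $8 = $2,814
Sep 12, 312 sold [FIFO — oldest first]: 111 @ $8 + 201 @ $6 = $2,094
Sep 14, 66 sold [FIFO — oldest first]: 17 @ $6 + 49 @ $12 = $690
Total COGS = $249 + $2,814 + $2,094 + $690 = $5,847
Ending inventory: 79 @ $12 = $948
Check: goods available $6,795 = COGS $5,847 + ending $948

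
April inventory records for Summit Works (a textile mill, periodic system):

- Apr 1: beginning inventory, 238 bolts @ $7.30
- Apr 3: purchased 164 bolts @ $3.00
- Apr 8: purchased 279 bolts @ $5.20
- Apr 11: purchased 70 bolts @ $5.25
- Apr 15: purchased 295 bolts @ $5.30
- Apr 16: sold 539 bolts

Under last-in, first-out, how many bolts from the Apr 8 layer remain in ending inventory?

105

Apr 16, 539 sold [LIFO — newest first]: 295 @ $5.30 + 70 @ $5.25 + 174 @ $5.20 = $2,835.80
Ending inventory: 238 @ $7.30 + 164 @ $3.00 + 105 @ $5.20 = $2,775.40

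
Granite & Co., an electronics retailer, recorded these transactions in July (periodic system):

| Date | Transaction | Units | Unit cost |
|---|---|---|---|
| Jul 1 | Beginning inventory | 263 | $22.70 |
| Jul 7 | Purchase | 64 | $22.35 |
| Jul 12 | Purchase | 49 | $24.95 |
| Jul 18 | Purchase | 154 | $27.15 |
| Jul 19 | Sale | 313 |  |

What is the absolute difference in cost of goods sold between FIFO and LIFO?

$790.65

FIFO COGS: 263 @ $22.70 + 50 @ $22.35 = $7,087.60
LIFO COGS: 154 @ $27.15 + 49 @ $24.95 + 64 @ $22.35 + 46 @ $22.70 = $7,878.25
Difference = |$7,087.60 − $7,878.25| = $790.65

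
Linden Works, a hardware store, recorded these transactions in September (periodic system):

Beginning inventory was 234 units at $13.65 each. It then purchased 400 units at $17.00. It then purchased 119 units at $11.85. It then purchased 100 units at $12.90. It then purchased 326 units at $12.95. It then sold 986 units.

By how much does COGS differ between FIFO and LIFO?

$135.10

FIFO COGS: 234 @ $13.65 + 400 @ $17.00 + 119 @ $11.85 + 100 @ $12.90 + 133 @ $12.95 = $14,416.60
LIFO COGS: 326 @ $12.95 + 100 @ $12.90 + 119 @ $11.85 + 400 @ $17.00 + 41 @ $13.65 = $14,281.50
Difference = |$14,416.60 − $14,281.50| = $135.10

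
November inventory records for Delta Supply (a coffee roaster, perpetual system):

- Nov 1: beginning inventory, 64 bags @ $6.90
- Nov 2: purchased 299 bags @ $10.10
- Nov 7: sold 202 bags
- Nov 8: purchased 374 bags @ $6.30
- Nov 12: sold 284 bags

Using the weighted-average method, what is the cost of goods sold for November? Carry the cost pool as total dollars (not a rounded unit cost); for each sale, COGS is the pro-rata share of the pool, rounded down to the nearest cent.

After Nov 1: 64 on hand, pool $441.60 (≈ $6.9000 each)
After Nov 2: 363 on hand, pool $3,461.50 (≈ $9.5358 each)
Nov 7, sell 202: 202/363 × $3,461.50 → $1,926.23
After Nov 8: 535 on hand, pool $3,891.47 (≈ $7.2738 each)
Nov 12, sell 284: 284/535 × $3,891.47 → $2,065.75
Total COGS = $1,926.23 + $2,065.75 = $3,991.98
Ending inventory (cost pool remaining) = $1,825.72
Check: goods available $5,817.70 = COGS $3,991.98 + ending $1,825.72

COGS = $3,991.98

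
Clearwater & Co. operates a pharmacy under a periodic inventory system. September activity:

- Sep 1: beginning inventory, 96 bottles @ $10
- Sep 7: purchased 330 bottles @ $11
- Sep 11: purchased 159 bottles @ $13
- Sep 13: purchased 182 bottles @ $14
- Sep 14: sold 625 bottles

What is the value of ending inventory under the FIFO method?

Ending inventory = $1,988

Sep 14, 625 sold [FIFO — oldest first]: 96 @ $10 + 330 @ $11 + 159 @ $13 + 40 @ $14 = $7,217
Ending inventory: 142 @ $14 = $1,988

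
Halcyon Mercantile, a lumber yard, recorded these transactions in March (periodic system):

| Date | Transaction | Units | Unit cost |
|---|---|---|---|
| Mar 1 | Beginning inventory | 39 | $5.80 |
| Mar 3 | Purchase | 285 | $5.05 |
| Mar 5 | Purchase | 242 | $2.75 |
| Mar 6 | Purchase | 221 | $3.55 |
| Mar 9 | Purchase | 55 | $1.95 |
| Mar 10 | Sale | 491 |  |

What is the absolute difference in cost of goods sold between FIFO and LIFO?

$641.65

FIFO COGS: 39 @ $5.80 + 285 @ $5.05 + 167 @ $2.75 = $2,124.70
LIFO COGS: 55 @ $1.95 + 221 @ $3.55 + 215 @ $2.75 = $1,483.05
Difference = |$2,124.70 − $1,483.05| = $641.65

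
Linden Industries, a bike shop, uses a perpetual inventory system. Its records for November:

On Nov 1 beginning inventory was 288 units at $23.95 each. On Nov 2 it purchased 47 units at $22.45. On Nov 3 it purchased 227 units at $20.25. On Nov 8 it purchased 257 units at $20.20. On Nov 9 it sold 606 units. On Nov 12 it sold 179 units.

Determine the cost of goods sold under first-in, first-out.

COGS = $17,054.10

Nov 9, 606 sold [FIFO — oldest first]: 288 @ $23.95 + 47 @ $22.45 + 227 @ $20.25 + 44 @ $20.20 = $13,438.30
Nov 12, 179 sold [FIFO — oldest first]: 179 @ $20.20 = $3,615.80
Total COGS = $13,438.30 + $3,615.80 = $17,054.10
Ending inventory: 34 @ $20.20 = $686.80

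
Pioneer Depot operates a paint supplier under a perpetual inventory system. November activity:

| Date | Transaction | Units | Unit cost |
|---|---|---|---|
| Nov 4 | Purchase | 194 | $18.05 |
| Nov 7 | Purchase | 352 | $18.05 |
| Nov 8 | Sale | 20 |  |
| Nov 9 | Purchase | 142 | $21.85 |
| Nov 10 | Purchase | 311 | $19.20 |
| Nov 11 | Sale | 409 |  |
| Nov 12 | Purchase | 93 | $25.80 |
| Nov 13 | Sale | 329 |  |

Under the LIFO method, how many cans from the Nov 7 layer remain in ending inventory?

Nov 8, 20 sold [LIFO — newest first]: 20 @ $18.05 = $361.00
Nov 11, 409 sold [LIFO — newest first]: 311 @ $19.20 + 98 @ $21.85 = $8,112.50
Nov 13, 329 sold [LIFO — newest first]: 93 @ $25.80 + 44 @ $21.85 + 192 @ $18.05 = $6,826.40
Total COGS = $361.00 + $8,112.50 + $6,826.40 = $15,299.90
Ending inventory: 194 @ $18.05 + 140 @ $18.05 = $6,028.70
Check: goods available $21,328.60 = COGS $15,299.90 + ending $6,028.70

140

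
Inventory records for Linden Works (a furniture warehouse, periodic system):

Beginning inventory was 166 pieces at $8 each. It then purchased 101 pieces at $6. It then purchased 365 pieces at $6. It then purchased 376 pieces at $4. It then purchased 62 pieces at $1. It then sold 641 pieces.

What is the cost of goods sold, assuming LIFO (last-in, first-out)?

Sale 1 (641) [LIFO — newest first]: 62 @ $1 + 376 @ $4 + 203 @ $6 = $2,784
Ending inventory: 166 @ $8 + 101 @ $6 + 162 @ $6 = $2,906

COGS = $2,784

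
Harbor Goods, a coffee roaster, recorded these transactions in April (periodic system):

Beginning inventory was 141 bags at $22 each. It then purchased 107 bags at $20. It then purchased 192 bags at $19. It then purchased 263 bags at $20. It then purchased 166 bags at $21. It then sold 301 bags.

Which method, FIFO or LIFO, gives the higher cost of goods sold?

FIFO COGS: 141 @ $22 + 107 @ $20 + 53 @ $19 = $6,249
LIFO COGS: 166 @ $21 + 135 @ $20 = $6,186

FIFO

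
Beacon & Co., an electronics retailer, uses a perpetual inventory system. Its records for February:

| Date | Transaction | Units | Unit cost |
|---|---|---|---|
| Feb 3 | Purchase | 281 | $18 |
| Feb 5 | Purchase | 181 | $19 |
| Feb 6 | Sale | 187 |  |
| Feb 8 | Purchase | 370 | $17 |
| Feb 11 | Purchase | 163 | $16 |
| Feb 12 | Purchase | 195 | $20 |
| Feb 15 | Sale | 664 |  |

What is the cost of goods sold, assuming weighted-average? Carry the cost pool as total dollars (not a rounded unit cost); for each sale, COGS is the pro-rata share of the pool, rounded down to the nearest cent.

After Feb 3: 281 on hand, pool $5,058.00 (≈ $18.0000 each)
After Feb 5: 462 on hand, pool $8,497.00 (≈ $18.3918 each)
Feb 6, sell 187: 187/462 × $8,497.00 → $3,439.26
After Feb 8: 645 on hand, pool $11,347.74 (≈ $17.5934 each)
After Feb 11: 808 on hand, pool $13,955.74 (≈ $17.2720 each)
After Feb 12: 1003 on hand, pool $17,855.74 (≈ $17.8023 each)
Feb 15, sell 664: 664/1003 × $17,855.74 → $11,820.74
Total COGS = $3,439.26 + $11,820.74 = $15,260.00
Ending inventory (cost pool remaining) = $6,035.00

COGS = $15,260.00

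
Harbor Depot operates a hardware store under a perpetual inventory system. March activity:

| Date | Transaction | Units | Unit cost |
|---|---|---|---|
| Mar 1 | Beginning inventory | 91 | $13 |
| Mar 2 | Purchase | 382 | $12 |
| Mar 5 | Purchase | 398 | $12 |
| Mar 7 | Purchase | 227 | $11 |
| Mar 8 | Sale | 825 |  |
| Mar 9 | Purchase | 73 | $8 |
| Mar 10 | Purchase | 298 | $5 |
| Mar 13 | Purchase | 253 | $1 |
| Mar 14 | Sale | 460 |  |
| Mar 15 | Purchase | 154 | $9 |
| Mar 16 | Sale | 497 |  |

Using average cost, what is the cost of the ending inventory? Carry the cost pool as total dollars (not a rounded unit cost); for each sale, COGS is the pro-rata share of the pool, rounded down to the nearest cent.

Ending inventory = $651.99

After Mar 1: 91 on hand, pool $1,183.00 (≈ $13.0000 each)
After Mar 2: 473 on hand, pool $5,767.00 (≈ $12.1924 each)
After Mar 5: 871 on hand, pool $10,543.00 (≈ $12.1045 each)
After Mar 7: 1098 on hand, pool $13,040.00 (≈ $11.8761 each)
Mar 8, sell 825: 825/1098 × $13,040.00 → $9,797.81
After Mar 9: 346 on hand, pool $3,826.19 (≈ $11.0584 each)
After Mar 10: 644 on hand, pool $5,316.19 (≈ $8.2550 each)
After Mar 13: 897 on hand, pool $5,569.19 (≈ $6.2087 each)
Mar 14, sell 460: 460/897 × $5,569.19 → $2,855.99
After Mar 15: 591 on hand, pool $4,099.20 (≈ $6.9360 each)
Mar 16, sell 497: 497/591 × $4,099.20 → $3,447.21
Total COGS = $9,797.81 + $2,855.99 + $3,447.21 = $16,101.01
Ending inventory (cost pool remaining) = $651.99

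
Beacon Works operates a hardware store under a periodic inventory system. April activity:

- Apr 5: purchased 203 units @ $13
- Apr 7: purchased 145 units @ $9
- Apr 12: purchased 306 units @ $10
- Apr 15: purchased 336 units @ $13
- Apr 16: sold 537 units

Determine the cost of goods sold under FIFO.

Apr 16, 537 sold [FIFO — oldest first]: 203 @ $13 + 145 @ $9 + 189 @ $10 = $5,834
Ending inventory: 117 @ $10 + 336 @ $13 = $5,538

COGS = $5,834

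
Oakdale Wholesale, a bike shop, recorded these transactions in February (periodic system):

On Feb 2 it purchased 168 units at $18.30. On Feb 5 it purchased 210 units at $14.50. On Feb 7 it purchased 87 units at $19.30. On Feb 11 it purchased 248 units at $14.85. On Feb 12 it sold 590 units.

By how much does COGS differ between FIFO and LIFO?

$424.35

FIFO COGS: 168 @ $18.30 + 210 @ $14.50 + 87 @ $19.30 + 125 @ $14.85 = $9,654.75
LIFO COGS: 248 @ $14.85 + 87 @ $19.30 + 210 @ $14.50 + 45 @ $18.30 = $9,230.40
Difference = |$9,654.75 − $9,230.40| = $424.35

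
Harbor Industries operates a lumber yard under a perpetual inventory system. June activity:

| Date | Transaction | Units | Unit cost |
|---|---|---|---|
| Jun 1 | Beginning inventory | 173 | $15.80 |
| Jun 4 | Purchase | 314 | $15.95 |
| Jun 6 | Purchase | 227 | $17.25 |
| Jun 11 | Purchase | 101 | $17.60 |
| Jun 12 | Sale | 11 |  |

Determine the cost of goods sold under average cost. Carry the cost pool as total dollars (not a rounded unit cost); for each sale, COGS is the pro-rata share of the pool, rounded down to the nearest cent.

COGS = $181.33

After Jun 1: 173 on hand, pool $2,733.40 (≈ $15.8000 each)
After Jun 4: 487 on hand, pool $7,741.70 (≈ $15.8967 each)
After Jun 6: 714 on hand, pool $11,657.45 (≈ $16.3270 each)
After Jun 11: 815 on hand, pool $13,435.05 (≈ $16.4847 each)
Jun 12, sell 11: 11/815 × $13,435.05 → $181.33
Ending inventory (cost pool remaining) = $13,253.72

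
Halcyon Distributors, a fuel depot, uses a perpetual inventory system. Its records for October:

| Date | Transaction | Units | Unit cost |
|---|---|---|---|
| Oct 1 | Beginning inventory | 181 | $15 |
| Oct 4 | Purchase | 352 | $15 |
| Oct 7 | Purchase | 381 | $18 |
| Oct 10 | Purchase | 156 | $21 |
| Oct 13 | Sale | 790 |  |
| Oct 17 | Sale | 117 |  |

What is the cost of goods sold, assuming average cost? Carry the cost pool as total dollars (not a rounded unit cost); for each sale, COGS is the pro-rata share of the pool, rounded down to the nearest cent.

COGS = $15,367.29

After Oct 1: 181 on hand, pool $2,715.00 (≈ $15.0000 each)
After Oct 4: 533 on hand, pool $7,995.00 (≈ $15.0000 each)
After Oct 7: 914 on hand, pool $14,853.00 (≈ $16.2505 each)
After Oct 10: 1070 on hand, pool $18,129.00 (≈ $16.9430 each)
Oct 13, sell 790: 790/1070 × $18,129.00 → $13,384.96
Oct 17, sell 117: 117/280 × $4,744.04 → $1,982.33
Total COGS = $13,384.96 + $1,982.33 = $15,367.29
Ending inventory (cost pool remaining) = $2,761.71
Check: goods available $18,129.00 = COGS $15,367.29 + ending $2,761.71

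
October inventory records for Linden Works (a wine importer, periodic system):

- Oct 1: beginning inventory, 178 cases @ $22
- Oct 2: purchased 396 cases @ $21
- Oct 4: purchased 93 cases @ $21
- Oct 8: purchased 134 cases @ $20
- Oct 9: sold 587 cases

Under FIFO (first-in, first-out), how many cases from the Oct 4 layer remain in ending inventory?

80

Oct 9, 587 sold [FIFO — oldest first]: 178 @ $22 + 396 @ $21 + 13 @ $21 = $12,505
Ending inventory: 80 @ $21 + 134 @ $20 = $4,360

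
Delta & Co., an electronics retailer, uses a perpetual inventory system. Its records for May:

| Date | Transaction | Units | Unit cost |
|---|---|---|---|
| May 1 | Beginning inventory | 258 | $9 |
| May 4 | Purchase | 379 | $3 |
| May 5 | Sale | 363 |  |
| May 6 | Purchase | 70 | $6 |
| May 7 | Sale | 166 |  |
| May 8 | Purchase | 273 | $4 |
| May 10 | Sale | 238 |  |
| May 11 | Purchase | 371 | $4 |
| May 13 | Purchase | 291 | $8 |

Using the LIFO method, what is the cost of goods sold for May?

May 5, 363 sold [LIFO — newest first]: 363 @ $3 = $1,089
May 7, 166 sold [LIFO — newest first]: 70 @ $6 + 16 @ $3 + 80 @ $9 = $1,188
May 10, 238 sold [LIFO — newest first]: 238 @ $4 = $952
Total COGS = $1,089 + $1,188 + $952 = $3,229
Ending inventory: 178 @ $9 + 35 @ $4 + 371 @ $4 + 291 @ $8 = $5,554

COGS = $3,229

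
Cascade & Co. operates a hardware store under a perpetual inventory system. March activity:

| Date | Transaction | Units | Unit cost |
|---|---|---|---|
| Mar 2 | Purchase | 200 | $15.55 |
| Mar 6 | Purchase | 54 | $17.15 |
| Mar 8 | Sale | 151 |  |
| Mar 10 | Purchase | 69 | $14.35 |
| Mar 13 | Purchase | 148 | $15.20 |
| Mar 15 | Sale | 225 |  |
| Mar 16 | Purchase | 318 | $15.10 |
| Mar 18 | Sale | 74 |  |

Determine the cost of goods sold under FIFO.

COGS = $6,956.65

Mar 8, 151 sold [FIFO — oldest first]: 151 @ $15.55 = $2,348.05
Mar 15, 225 sold [FIFO — oldest first]: 49 @ $15.55 + 54 @ $17.15 + 69 @ $14.35 + 53 @ $15.20 = $3,483.80
Mar 18, 74 sold [FIFO — oldest first]: 74 @ $15.20 = $1,124.80
Total COGS = $2,348.05 + $3,483.80 + $1,124.80 = $6,956.65
Ending inventory: 21 @ $15.20 + 318 @ $15.10 = $5,121.00
Check: goods available $12,077.65 = COGS $6,956.65 + ending $5,121.00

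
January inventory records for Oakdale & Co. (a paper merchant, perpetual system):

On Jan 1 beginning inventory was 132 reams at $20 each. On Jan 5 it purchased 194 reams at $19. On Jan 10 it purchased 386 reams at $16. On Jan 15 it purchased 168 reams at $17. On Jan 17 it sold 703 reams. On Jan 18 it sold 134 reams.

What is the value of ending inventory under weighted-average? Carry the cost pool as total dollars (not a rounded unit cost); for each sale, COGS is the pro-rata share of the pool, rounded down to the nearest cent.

Ending inventory = $750.45

After Jan 1: 132 on hand, pool $2,640.00 (≈ $20.0000 each)
After Jan 5: 326 on hand, pool $6,326.00 (≈ $19.4049 each)
After Jan 10: 712 on hand, pool $12,502.00 (≈ $17.5590 each)
After Jan 15: 880 on hand, pool $15,358.00 (≈ $17.4523 each)
Jan 17, sell 703: 703/880 × $15,358.00 → $12,268.94
Jan 18, sell 134: 134/177 × $3,089.06 → $2,338.61
Total COGS = $12,268.94 + $2,338.61 = $14,607.55
Ending inventory (cost pool remaining) = $750.45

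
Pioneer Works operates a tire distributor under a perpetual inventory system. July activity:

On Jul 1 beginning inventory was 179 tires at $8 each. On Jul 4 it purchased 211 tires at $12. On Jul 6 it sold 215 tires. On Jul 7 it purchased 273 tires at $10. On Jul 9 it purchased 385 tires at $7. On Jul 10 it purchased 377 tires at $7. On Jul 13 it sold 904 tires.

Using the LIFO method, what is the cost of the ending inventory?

Jul 6, 215 sold [LIFO — newest first]: 211 @ $12 + 4 @ $8 = $2,564
Jul 13, 904 sold [LIFO — newest first]: 377 @ $7 + 385 @ $7 + 142 @ $10 = $6,754
Total COGS = $2,564 + $6,754 = $9,318
Ending inventory: 175 @ $8 + 131 @ $10 = $2,710
Check: goods available $12,028 = COGS $9,318 + ending $2,710

Ending inventory = $2,710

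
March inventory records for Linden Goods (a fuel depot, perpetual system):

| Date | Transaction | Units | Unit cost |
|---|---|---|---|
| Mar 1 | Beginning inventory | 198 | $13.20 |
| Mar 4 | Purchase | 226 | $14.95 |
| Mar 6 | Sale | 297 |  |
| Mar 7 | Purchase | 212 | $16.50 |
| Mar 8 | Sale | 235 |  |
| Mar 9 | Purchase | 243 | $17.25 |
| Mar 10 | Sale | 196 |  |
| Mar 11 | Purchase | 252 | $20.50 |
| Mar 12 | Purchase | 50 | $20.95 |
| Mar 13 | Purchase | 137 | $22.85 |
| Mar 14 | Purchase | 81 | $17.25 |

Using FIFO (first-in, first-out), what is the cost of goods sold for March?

COGS = $11,077.30

Mar 6, 297 sold [FIFO — oldest first]: 198 @ $13.20 + 99 @ $14.95 = $4,093.65
Mar 8, 235 sold [FIFO — oldest first]: 127 @ $14.95 + 108 @ $16.50 = $3,680.65
Mar 10, 196 sold [FIFO — oldest first]: 104 @ $16.50 + 92 @ $17.25 = $3,303.00
Total COGS = $4,093.65 + $3,680.65 + $3,303.00 = $11,077.30
Ending inventory: 151 @ $17.25 + 252 @ $20.50 + 50 @ $20.95 + 137 @ $22.85 + 81 @ $17.25 = $13,345.95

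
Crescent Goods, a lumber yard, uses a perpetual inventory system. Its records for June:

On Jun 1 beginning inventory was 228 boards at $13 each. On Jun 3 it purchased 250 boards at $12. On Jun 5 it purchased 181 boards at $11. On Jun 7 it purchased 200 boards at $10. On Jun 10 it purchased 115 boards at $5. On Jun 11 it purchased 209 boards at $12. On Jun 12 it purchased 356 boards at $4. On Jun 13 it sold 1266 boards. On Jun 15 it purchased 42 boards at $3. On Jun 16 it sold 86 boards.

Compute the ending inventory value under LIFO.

Ending inventory = $2,976

Jun 13, 1266 sold [LIFO — newest first]: 356 @ $4 + 209 @ $12 + 115 @ $5 + 200 @ $10 + 181 @ $11 + 205 @ $12 = $10,958
Jun 16, 86 sold [LIFO — newest first]: 42 @ $3 + 44 @ $12 = $654
Total COGS = $10,958 + $654 = $11,612
Ending inventory: 228 @ $13 + 1 @ $12 = $2,976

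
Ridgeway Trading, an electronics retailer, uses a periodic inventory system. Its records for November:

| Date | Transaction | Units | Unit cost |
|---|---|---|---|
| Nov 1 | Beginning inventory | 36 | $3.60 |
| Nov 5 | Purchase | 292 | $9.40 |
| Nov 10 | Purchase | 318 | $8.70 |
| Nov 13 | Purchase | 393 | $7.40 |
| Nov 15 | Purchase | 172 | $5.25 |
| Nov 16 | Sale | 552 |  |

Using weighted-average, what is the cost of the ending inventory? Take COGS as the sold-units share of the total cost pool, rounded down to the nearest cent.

Nov 16, sell 552: 552/1211 × $9,452.20 → $4,308.51
Ending inventory (cost pool remaining) = $5,143.69

Ending inventory = $5,143.69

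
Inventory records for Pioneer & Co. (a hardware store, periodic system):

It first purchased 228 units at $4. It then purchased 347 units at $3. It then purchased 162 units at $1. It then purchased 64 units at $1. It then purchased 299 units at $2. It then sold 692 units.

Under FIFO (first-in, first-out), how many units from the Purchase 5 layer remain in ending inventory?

299

Sale 1 (692) [FIFO — oldest first]: 228 @ $4 + 347 @ $3 + 117 @ $1 = $2,070
Ending inventory: 45 @ $1 + 64 @ $1 + 299 @ $2 = $707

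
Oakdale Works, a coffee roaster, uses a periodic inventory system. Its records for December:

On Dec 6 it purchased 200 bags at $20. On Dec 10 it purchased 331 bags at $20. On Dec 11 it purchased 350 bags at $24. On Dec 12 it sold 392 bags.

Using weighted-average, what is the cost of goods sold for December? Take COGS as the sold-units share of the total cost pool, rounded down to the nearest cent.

COGS = $8,462.92

Dec 12, sell 392: 392/881 × $19,020.00 → $8,462.92
Ending inventory (cost pool remaining) = $10,557.08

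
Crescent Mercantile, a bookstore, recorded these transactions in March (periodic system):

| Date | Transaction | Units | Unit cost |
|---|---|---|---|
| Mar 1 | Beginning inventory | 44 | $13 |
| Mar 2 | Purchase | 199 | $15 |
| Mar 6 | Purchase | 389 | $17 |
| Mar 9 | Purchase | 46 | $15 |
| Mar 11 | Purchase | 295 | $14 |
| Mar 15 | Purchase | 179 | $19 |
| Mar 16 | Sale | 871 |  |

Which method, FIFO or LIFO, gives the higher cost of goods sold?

LIFO

FIFO COGS: 44 @ $13 + 199 @ $15 + 389 @ $17 + 46 @ $15 + 193 @ $14 = $13,562
LIFO COGS: 179 @ $19 + 295 @ $14 + 46 @ $15 + 351 @ $17 = $14,188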